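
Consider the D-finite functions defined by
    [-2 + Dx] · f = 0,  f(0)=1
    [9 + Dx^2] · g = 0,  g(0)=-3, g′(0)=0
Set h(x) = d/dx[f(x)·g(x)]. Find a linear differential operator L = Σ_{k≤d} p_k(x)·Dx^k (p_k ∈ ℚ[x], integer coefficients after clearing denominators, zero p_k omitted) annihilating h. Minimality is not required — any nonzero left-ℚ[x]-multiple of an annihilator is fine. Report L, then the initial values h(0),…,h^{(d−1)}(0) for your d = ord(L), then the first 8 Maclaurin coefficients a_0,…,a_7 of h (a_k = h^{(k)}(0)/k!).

f: a_k = 1, 2, 2, 4/3, 2/3, 4/15, 4/45, 8/315, …
g: a_k = -3, 0, 27/2, 0, -81/8, 0, 243/80, 0, …
Product ⇒ symmetric product L₀, ord ≤ 2.
Derive L from L₀ (diff closure).
L = 13 - 4·Dx + Dx^2  (order 2).
h: a_k = -6, 15, 69, 119/2, -61/4, -407/8, -3277/120, 239/1680, …
ICs: h(0) = -6, h′(0) = 15.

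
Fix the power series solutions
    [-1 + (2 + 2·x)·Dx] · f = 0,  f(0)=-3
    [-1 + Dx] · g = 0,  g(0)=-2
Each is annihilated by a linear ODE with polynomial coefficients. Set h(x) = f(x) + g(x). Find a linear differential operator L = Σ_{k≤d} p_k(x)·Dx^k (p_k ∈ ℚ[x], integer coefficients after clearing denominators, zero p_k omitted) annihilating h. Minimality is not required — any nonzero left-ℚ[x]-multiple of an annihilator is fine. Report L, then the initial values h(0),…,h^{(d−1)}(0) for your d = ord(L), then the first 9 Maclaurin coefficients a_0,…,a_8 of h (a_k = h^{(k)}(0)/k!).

f: a_k = -3, -3/2, 3/8, -3/16, 15/128, -21/256, 63/1024, -99/2048, 1287/32768, …
g: a_k = -2, -2, -1, -1/3, -1/12, -1/60, -1/360, -1/2520, -1/20160, …
Weyl lclm of L_f,L_g ⇒ L₀ (ord ≤ 2).
L = (3 + 2·x) + (-5 - 8·x - 4·x^2)·Dx + (2 + 6·x + 4·x^2)·Dx^2  (order 2).
h: a_k = -5, -7/2, -5/8, -25/48, 13/384, -379/3840, 2707/46080, -31441/645120, 404893/10321920, …
ICs: h(0) = -5, h′(0) = -7/2.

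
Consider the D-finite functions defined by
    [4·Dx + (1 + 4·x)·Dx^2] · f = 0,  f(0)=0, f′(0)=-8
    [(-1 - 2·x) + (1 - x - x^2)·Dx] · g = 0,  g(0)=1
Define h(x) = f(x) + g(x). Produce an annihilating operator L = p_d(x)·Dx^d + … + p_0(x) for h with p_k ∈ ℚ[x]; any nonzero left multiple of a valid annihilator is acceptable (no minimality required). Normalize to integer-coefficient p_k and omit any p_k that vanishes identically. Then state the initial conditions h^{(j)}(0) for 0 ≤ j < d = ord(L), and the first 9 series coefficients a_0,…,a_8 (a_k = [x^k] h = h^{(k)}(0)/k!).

L = (-100 - 272·x - 392·x^2 - 144·x^3 - 96·x^4)·Dx + (7 - 96·x - 434·x^2 - 540·x^3 - 304·x^4 - 160·x^5)·Dx^2 + (4 + 25·x + 28·x^2 - 46·x^3 - 73·x^4 - 76·x^5 - 32·x^6)·Dx^3  (order 3).
h: a_k = 1, -7, 18, -119/3, 133, -2008/5, 4135/3, -32621/7, 16418, …
ICs: h(0) = 1, h′(0) = -7, h′′(0) = 36.

f: a_k = 0, -8, 16, -128/3, 128, -2048/5, 4096/3, -32768/7, 16384, …
g: a_k = 1, 1, 2, 3, 5, 8, 13, 21, 34, …
h₀=f+g: left-lcm gives L₀, ord ≤ 3.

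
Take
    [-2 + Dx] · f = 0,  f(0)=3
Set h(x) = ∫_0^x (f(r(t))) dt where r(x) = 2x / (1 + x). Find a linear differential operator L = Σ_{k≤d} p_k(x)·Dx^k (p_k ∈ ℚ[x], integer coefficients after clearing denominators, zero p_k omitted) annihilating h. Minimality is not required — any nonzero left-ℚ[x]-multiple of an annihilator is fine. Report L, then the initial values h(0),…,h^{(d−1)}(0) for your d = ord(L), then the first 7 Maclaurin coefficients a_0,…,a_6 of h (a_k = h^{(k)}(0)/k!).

L = -4·Dx + (1 + 2·x + x^2)·Dx^2  (order 2).
h: a_k = 0, 3, 6, 4, -1, -4/5, 14/15, …
ICs: h(0) = 0, h′(0) = 3.

f: a_k = 3, 6, 6, 4, 2, 4/5, 4/15, …
h₀=f(r): pull back L_f along r ⇒ L₀.
h=∫h₀ ⇒ L = L₀·Dx.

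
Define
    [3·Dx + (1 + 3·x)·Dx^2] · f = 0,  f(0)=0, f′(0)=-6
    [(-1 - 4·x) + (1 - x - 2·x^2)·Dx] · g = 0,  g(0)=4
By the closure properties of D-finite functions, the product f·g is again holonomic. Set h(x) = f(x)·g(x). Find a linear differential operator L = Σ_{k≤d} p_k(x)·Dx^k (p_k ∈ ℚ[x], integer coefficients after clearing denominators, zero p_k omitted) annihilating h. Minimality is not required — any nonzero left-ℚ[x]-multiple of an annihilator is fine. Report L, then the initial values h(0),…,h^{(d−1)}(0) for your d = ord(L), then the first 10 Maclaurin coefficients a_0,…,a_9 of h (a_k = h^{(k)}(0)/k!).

L = (7 + 24·x) + (-1 + 17·x + 30·x^2)·Dx + (-1 - 2·x + 5·x^2 + 6·x^3)·Dx^2  (order 2).
h: a_k = 0, -24, 12, -108, 78, -2634/5, 3006/5, -103314/35, 33681/7, -650583/35, …
ICs: h(0) = 0, h′(0) = -24.

f: a_k = 0, -6, 9, -18, 81/2, -486/5, 243, -4374/7, 6561/4, -4374, …
g: a_k = 4, 4, 12, 20, 44, 84, 172, 340, 684, 1364, …
Product ⇒ symmetric product L₀, ord ≤ 2.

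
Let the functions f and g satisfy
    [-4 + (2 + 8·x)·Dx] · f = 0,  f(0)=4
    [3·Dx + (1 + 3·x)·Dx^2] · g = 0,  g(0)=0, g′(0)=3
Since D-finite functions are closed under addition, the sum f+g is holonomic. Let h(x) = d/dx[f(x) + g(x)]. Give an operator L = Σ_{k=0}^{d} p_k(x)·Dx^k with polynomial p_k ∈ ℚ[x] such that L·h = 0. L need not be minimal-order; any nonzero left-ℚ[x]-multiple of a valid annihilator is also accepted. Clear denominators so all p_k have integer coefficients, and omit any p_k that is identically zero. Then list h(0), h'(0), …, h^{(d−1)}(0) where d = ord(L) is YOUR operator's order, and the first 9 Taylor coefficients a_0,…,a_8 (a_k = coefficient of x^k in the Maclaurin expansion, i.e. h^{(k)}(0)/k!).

f: a_k = 4, 8, -8, 16, -40, 112, -336, 1056, -3432, …
g: a_k = 0, 3, -9/2, 9, -81/4, 243/5, -243/2, 2187/7, -6561/8, …
Weyl lclm of L_f,L_g ⇒ L₀ (ord ≤ 3).
h₀' ⇒ L via d/dx closure of L₀.
L = 36·x + (6 + 72·x + 180·x^2)·Dx + (1 + 13·x + 54·x^2 + 72·x^3)·Dx^2  (order 2).
h: a_k = 11, -25, 75, -241, 803, -2745, 9579, -34017, 122643, …
ICs: h(0) = 11, h′(0) = -25.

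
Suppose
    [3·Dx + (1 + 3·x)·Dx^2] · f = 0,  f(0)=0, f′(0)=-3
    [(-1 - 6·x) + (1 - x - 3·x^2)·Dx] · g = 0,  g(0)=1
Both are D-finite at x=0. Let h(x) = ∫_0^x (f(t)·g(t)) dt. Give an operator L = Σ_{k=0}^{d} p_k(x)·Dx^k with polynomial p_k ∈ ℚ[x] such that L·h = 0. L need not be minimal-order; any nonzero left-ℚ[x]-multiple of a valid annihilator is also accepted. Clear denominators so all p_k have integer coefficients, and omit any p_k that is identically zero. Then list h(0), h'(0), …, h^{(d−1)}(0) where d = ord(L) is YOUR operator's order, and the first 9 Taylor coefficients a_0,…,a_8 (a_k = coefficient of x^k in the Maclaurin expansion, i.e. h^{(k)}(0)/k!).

L = (9 + 36·x)·Dx + (-1 + 21·x + 45·x^2)·Dx^2 + (-1 - 2·x + 6·x^2 + 9·x^3)·Dx^3  (order 3).
h: a_k = 0, 0, -3/2, 1/2, -33/8, 33/20, -599/40, 282/35, -73581/1120, …
ICs: h(0) = 0, h′(0) = 0, h′′(0) = -3.

f: a_k = 0, -3, 9/2, -9, 81/4, -243/5, 243/2, -2187/7, 6561/8, …
g: a_k = 1, 1, 4, 7, 19, 40, 97, 217, 508, …
Sym-product of L_f,L_g gives L₀ (≤ ord 2).
∫: right-multiply L₀ by Dx.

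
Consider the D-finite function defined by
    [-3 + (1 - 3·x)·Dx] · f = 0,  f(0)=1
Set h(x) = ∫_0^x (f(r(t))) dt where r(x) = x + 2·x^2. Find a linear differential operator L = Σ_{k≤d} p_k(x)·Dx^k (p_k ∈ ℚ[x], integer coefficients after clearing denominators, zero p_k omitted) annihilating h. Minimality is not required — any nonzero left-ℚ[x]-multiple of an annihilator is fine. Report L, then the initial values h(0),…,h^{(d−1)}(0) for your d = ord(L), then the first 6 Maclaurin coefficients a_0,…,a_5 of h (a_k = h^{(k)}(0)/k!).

L = (3 + 12·x)·Dx + (-1 + 3·x + 6·x^2)·Dx^2  (order 2).
h: a_k = 0, 1, 3/2, 5, 63/4, 279/5, …
ICs: h(0) = 0, h′(0) = 1.

f: a_k = 1, 3, 9, 27, 81, 243, …
Change of var in L_f (x↦r) gives L₀.
h=∫h₀ ⇒ L = L₀·Dx.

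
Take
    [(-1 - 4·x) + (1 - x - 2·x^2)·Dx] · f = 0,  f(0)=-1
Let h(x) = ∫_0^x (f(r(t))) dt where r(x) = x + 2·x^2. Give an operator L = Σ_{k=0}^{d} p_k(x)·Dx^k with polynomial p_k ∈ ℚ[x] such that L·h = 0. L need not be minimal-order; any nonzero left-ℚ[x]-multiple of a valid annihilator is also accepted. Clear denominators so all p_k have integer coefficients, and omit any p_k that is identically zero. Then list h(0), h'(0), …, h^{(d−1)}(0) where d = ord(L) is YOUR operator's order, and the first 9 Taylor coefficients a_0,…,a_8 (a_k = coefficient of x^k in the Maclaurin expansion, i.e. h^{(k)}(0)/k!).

f: a_k = -1, -1, -3, -5, -11, -21, -43, -85, -171, …
f∘r: x↦r, Dx↦Dx/r' in L_f ⇒ L₀.
h=∫₀ˣh₀: take L = L₀·Dx.
L = (1 + 8·x + 24·x^2 + 32·x^3)·Dx + (-1 + x + 4·x^2 + 8·x^3 + 8·x^4)·Dx^2  (order 2).
h: a_k = 0, -1, -1/2, -5/3, -17/4, -53/5, -169/6, -557/7, -1793/8, …
ICs: h(0) = 0, h′(0) = -1.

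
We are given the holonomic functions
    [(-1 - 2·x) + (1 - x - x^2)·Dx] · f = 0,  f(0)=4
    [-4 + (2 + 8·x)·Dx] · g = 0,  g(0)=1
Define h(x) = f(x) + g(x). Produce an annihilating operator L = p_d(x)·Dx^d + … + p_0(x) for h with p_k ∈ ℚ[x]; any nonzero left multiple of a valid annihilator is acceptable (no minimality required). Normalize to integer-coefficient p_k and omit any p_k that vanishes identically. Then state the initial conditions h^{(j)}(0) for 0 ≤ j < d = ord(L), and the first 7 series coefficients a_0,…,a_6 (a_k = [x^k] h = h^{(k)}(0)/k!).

f: a_k = 4, 4, 8, 12, 20, 32, 52, …
g: a_k = 1, 2, -2, 4, -10, 28, -84, …
h₀=f+g: left-lcm gives L₀, ord ≤ 2.
L = (-12 - 48·x - 48·x^2 - 40·x^3) + (8 + 30·x + 114·x^2 + 152·x^3 + 100·x^4)·Dx + (1 - 5·x - 39·x^2 + 6·x^3 + 82·x^4 + 40·x^5)·Dx^2  (order 2).
h: a_k = 5, 6, 6, 16, 10, 60, -32, …
ICs: h(0) = 5, h′(0) = 6.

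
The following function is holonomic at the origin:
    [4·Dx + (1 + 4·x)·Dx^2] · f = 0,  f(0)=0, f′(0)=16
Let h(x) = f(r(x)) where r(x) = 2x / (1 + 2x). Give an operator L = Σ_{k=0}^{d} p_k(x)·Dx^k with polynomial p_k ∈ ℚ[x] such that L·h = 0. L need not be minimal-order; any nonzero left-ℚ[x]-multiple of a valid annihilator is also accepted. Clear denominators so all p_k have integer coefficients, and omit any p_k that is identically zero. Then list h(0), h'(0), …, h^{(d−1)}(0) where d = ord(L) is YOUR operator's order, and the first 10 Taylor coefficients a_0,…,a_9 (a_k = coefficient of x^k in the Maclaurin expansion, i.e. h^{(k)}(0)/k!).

L = (12 + 40·x)·Dx + (1 + 12·x + 20·x^2)·Dx^2  (order 2).
h: a_k = 0, 32, -192, 3968/3, -9984, 399872/5, -666624, 39999488/7, -49999872, 3999997952/9, …
ICs: h(0) = 0, h′(0) = 32.

f: a_k = 0, 16, -32, 256/3, -256, 4096/5, -8192/3, 65536/7, -32768, 1048576/9, …
Substitute x→r, Dx→(1/r')Dx; clear ⇒ L₀.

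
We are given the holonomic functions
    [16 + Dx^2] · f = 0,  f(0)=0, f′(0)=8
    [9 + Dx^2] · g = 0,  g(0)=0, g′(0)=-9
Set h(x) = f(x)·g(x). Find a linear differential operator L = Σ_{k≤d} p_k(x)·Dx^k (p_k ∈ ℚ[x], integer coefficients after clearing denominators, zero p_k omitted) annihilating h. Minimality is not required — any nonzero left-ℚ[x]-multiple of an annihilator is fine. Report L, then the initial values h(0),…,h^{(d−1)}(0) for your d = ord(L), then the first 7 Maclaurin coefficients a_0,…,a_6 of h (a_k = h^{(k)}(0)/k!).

L = 49 + 50·Dx^2 + Dx^4  (order 4).
h: a_k = 0, 0, -72, 0, 300, 0, -2451/5, …
ICs: h(0) = 0, h′(0) = 0, h′′(0) = -144, h′′′(0) = 0.

f: a_k = 0, 8, 0, -64/3, 0, 256/15, 0, …
g: a_k = 0, -9, 0, 27/2, 0, -243/40, 0, …
Sym-product of L_f,L_g gives L₀ (≤ ord 4).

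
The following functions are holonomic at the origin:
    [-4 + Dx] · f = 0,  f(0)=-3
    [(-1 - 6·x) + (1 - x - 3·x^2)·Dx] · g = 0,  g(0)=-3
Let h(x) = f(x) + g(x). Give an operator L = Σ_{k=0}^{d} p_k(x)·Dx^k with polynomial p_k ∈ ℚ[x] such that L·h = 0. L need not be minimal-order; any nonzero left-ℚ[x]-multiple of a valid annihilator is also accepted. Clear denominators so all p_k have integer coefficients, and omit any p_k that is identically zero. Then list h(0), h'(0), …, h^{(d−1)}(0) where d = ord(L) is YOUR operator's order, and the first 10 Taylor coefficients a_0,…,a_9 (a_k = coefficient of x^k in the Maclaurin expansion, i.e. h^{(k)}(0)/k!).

L = (16 - 8·x + 360·x^2 + 288·x^3) + (8 - 50·x - 134·x^2 + 96·x^3 + 144·x^4)·Dx + (-3 + 13·x + 11·x^2 - 42·x^3 - 36·x^4)·Dx^2  (order 2).
h: a_k = -6, -15, -36, -53, -89, -728/5, -4621/15, -69379/105, -160532/105, -3287813/945, …
ICs: h(0) = -6, h′(0) = -15.

f: a_k = -3, -12, -24, -32, -32, -128/5, -256/15, -1024/105, -512/105, -2048/945, …
g: a_k = -3, -3, -12, -21, -57, -120, -291, -651, -1524, -3477, …
L₀ := lclm(L_f,L_g); ord L₀ ≤ 1+1.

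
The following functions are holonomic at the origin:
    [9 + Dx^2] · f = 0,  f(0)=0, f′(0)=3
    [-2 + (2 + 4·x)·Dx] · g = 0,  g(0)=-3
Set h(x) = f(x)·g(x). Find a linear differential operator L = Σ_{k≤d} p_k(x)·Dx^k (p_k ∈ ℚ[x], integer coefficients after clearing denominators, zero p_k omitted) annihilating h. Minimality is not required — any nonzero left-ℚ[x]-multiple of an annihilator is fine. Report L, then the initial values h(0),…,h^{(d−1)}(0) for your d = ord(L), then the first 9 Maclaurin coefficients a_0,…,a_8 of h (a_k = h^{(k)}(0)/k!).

f: a_k = 0, 3, 0, -9/2, 0, 81/40, 0, -243/560, 0, …
g: a_k = -3, -3, 3/2, -3/2, 15/8, -21/8, 63/16, -99/16, 1287/128, …
Sym-product of L_f,L_g gives L₀ (≤ ord 2).
L = (12 + 36·x + 36·x^2) + (-2 - 4·x)·Dx + (1 + 4·x + 4·x^2)·Dx^2  (order 2).
h: a_k = 0, -9, -9, 18, 9, -36/5, -36/5, 54/7, -297/35, …
ICs: h(0) = 0, h′(0) = -9.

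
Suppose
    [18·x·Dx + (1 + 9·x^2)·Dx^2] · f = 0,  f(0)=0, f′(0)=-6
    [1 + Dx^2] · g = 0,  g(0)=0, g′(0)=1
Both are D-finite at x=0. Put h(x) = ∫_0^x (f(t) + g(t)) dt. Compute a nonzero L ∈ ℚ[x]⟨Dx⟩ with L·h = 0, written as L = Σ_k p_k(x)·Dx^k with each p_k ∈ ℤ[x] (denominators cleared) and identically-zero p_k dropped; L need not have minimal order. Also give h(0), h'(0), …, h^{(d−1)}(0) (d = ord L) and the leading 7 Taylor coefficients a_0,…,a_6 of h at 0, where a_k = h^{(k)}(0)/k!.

L = (-1926·x + 17820·x^3 + 1458·x^5)·Dx^2 + (-17 + 351·x^2 + 4617·x^4 + 729·x^6)·Dx^3 + (-1926·x + 17820·x^3 + 1458·x^5)·Dx^4 + (-17 + 351·x^2 + 4617·x^4 + 729·x^6)·Dx^5  (order 5).
h: a_k = 0, 0, -5/2, 0, 107/24, 0, -11663/720, …
ICs: h(0) = 0, h′(0) = 0, h′′(0) = -5, h′′′(0) = 0, h′′′′(0) = 107.

f: a_k = 0, -6, 0, 18, 0, -486/5, 0, …
g: a_k = 0, 1, 0, -1/6, 0, 1/120, 0, …
Sum ⇒ L₀ = lclm(L_f,L_g) in ℚ(x)⟨Dx⟩.
h=∫₀ˣh₀: take L = L₀·Dx.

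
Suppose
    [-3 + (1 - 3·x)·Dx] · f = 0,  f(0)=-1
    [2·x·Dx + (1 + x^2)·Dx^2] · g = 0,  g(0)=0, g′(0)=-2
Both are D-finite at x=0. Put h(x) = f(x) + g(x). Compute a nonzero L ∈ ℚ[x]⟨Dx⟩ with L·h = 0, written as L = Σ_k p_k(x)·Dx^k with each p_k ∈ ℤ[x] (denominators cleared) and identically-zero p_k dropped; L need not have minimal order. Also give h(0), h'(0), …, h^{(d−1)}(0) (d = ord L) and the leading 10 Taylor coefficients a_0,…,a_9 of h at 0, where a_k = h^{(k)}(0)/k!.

L = (-6 + 72·x + 18·x^2)·Dx + (28 - 6·x + 60·x^2 + 18·x^3)·Dx^2 + (-3 + 8·x + 8·x^3 + 3·x^4)·Dx^3  (order 3).
h: a_k = -1, -5, -9, -79/3, -81, -1217/5, -729, -15307/7, -6561, -177149/9, …
ICs: h(0) = -1, h′(0) = -5, h′′(0) = -18.

f: a_k = -1, -3, -9, -27, -81, -243, -729, -2187, -6561, -19683, …
g: a_k = 0, -2, 0, 2/3, 0, -2/5, 0, 2/7, 0, -2/9, …
f+g: L₀ = lclm(L_f,L_g), ord ≤ 1+2.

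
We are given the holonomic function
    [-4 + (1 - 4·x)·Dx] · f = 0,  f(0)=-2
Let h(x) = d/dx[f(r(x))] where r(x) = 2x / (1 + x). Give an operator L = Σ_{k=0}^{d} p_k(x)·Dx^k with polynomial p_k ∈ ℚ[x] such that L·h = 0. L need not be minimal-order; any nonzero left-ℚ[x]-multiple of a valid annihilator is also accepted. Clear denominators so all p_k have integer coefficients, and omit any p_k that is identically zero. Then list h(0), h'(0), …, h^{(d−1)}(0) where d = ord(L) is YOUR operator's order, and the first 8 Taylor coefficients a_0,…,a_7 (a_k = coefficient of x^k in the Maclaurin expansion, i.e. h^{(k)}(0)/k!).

f: a_k = -2, -8, -32, -128, -512, -2048, -8192, -32768, …
L₀ from L_f via x↦r, Dx↦r'^{-1}Dx.
h₀' ⇒ L via d/dx closure of L₀.
L = 14 + (-1 + 7·x)·Dx  (order 1).
h: a_k = -16, -224, -2352, -21952, -192080, -1613472, -13176688, -105413504, …
ICs: h(0) = -16.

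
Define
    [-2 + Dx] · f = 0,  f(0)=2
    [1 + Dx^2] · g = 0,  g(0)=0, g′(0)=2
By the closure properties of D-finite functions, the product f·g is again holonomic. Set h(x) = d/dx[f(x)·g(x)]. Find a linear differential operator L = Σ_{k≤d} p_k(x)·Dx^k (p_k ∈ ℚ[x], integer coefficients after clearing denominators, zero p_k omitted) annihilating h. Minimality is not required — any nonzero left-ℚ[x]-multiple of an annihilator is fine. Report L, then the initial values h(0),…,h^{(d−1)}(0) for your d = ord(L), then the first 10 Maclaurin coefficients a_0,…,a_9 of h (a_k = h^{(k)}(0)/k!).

f: a_k = 2, 4, 4, 8/3, 4/3, 8/15, 8/45, 16/315, 4/315, 8/2835, …
g: a_k = 0, 2, 0, -1/3, 0, 1/60, 0, -1/2520, 0, 1/181440, …
Sym-product of L_f,L_g gives L₀ (≤ ord 2).
h₀' ⇒ L via d/dx closure of L₀.
L = 5 - 4·Dx + Dx^2  (order 2).
h: a_k = 4, 16, 22, 16, 41/6, 22/15, -29/180, -4/15, -1199/10080, -779/22680, …
ICs: h(0) = 4, h′(0) = 16.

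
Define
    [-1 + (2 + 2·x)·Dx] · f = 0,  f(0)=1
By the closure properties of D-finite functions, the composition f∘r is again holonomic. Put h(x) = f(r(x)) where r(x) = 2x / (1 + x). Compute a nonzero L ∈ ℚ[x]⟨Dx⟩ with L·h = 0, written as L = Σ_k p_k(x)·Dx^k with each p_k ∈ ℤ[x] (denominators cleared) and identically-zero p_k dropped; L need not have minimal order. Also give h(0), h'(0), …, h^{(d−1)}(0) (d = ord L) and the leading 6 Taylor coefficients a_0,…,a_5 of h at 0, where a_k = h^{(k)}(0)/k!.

L = -1 + (1 + 4·x + 3·x^2)·Dx  (order 1).
h: a_k = 1, 1, -3/2, 5/2, -37/8, 75/8, …
ICs: h(0) = 1.

f: a_k = 1, 1/2, -1/8, 1/16, -5/128, 7/256, …
Change of var in L_f (x↦r) gives L₀.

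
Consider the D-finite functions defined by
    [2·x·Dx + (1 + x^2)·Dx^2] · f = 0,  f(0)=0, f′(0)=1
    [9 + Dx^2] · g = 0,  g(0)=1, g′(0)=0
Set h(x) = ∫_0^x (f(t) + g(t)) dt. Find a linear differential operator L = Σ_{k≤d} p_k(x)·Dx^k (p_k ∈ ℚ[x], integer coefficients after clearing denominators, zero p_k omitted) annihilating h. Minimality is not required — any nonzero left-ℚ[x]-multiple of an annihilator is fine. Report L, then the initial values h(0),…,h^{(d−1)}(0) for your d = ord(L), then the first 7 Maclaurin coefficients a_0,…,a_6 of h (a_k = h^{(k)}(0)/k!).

f: a_k = 0, 1, 0, -1/3, 0, 1/5, 0, …
g: a_k = 1, 0, -9/2, 0, 27/8, 0, -81/80, …
L₀ := lclm(L_f,L_g); ord L₀ ≤ 2+2.
∫: right-multiply L₀ by Dx.
L = (-54·x + 540·x^3 + 162·x^5)·Dx^2 + (63 + 279·x^2 + 297·x^4 + 81·x^6)·Dx^3 + (-6·x + 60·x^3 + 18·x^5)·Dx^4 + (7 + 31·x^2 + 33·x^4 + 9·x^6)·Dx^5  (order 5).
h: a_k = 0, 1, 1/2, -3/2, -1/12, 27/40, 1/30, …
ICs: h(0) = 0, h′(0) = 1, h′′(0) = 1, h′′′(0) = -9, h′′′′(0) = -2.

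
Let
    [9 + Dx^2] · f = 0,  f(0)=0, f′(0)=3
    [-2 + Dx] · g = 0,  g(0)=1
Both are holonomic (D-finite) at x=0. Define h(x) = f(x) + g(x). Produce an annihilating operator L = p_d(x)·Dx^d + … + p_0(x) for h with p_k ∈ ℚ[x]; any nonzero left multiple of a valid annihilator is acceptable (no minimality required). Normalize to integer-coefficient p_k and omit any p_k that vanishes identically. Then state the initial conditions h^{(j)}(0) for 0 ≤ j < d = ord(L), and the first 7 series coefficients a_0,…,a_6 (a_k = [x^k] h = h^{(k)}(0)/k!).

L = -18 + 9·Dx - 2·Dx^2 + Dx^3  (order 3).
h: a_k = 1, 5, 2, -19/6, 2/3, 55/24, 4/45, …
ICs: h(0) = 1, h′(0) = 5, h′′(0) = 4.

f: a_k = 0, 3, 0, -9/2, 0, 81/40, 0, …
g: a_k = 1, 2, 2, 4/3, 2/3, 4/15, 4/45, …
Weyl lclm of L_f,L_g ⇒ L₀ (ord ≤ 3).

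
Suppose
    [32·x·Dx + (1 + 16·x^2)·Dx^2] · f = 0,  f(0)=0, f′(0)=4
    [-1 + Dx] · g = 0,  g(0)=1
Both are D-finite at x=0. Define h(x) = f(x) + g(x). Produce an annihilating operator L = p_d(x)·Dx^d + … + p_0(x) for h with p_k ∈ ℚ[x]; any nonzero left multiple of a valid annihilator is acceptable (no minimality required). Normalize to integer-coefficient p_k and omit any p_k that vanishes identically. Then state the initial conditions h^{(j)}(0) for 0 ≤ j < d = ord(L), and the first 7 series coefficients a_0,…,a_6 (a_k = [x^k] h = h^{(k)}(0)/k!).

f: a_k = 0, 4, 0, -64/3, 0, 1024/5, 0, …
g: a_k = 1, 1, 1/2, 1/6, 1/24, 1/120, 1/720, …
Weyl lclm of L_f,L_g ⇒ L₀ (ord ≤ 3).
L = (32 - 32·x - 1536·x^2 - 512·x^3)·Dx + (-33 + 1504·x^2 - 256·x^4)·Dx^2 + (1 + 32·x + 32·x^2 + 512·x^3 + 256·x^4)·Dx^3  (order 3).
h: a_k = 1, 5, 1/2, -127/6, 1/24, 24577/120, 1/720, …
ICs: h(0) = 1, h′(0) = 5, h′′(0) = 1.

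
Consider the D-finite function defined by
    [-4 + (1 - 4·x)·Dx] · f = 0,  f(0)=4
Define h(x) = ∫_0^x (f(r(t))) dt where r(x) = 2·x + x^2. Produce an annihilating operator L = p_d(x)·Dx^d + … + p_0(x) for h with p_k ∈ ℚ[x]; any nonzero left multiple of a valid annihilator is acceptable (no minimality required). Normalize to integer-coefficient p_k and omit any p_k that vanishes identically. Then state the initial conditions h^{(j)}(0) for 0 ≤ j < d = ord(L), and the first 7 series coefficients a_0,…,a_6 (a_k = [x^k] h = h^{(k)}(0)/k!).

L = (8 + 8·x)·Dx + (-1 + 8·x + 4·x^2)·Dx^2  (order 2).
h: a_k = 0, 4, 16, 272/3, 576, 3904, 82688/3, …
ICs: h(0) = 0, h′(0) = 4.

f: a_k = 4, 16, 64, 256, 1024, 4096, 16384, …
Substitute x→r, Dx→(1/r')Dx; clear ⇒ L₀.
h=∫₀ˣh₀: take L = L₀·Dx.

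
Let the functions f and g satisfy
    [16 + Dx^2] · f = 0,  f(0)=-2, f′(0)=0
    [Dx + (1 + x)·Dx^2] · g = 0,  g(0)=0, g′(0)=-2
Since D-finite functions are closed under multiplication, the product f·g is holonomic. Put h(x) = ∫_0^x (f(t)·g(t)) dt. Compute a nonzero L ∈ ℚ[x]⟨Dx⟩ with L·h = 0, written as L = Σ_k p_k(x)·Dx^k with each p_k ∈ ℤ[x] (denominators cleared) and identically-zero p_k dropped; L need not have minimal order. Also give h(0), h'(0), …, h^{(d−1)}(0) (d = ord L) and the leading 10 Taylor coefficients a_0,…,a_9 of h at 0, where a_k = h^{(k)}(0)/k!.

L = (15072 + 62976·x + 97024·x^2 + 65536·x^3 + 16384·x^4)·Dx + (1984 + 6080·x + 6144·x^2 + 2048·x^3)·Dx^2 + (1950 + 8000·x + 12192·x^2 + 8192·x^3 + 2048·x^4)·Dx^3 + (124 + 380·x + 384·x^2 + 128·x^3)·Dx^4 + (63 + 254·x + 383·x^2 + 256·x^3 + 64·x^4)·Dx^5  (order 5).
h: a_k = 0, 0, 2, -2/3, -23/3, 3, 82/15, -2, -377/210, 499/810, …
ICs: h(0) = 0, h′(0) = 0, h′′(0) = 4, h′′′(0) = -4, h′′′′(0) = -184.

f: a_k = -2, 0, 16, 0, -64/3, 0, 512/45, 0, -1024/315, 0, …
g: a_k = 0, -2, 1, -2/3, 1/2, -2/5, 1/3, -2/7, 1/4, -2/9, …
Product ⇒ symmetric product L₀, ord ≤ 4.
h=∫₀ˣh₀: take L = L₀·Dx.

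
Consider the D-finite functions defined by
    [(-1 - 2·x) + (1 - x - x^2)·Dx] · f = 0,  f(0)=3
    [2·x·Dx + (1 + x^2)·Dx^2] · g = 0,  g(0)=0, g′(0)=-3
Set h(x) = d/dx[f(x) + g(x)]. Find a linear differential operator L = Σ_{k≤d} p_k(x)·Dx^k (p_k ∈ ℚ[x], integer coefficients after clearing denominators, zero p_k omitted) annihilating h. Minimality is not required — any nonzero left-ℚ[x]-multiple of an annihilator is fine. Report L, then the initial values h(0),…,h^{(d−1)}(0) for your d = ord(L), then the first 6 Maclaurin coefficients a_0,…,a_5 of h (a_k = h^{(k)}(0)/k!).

L = (-4 + 16·x + 64·x^2 + 72·x^3 + 66·x^4 + 6·x^6) + (10 + 24·x + 28·x^2 + 60·x^3 + 65·x^4 + 50·x^5 + 3·x^6 + 6·x^7)·Dx + (-2 - 2·x - 2·x^2 + 8·x^3 + 5·x^4 + 11·x^5 + 6·x^6 + x^7 + x^8)·Dx^2  (order 2).
h: a_k = 0, 12, 30, 60, 117, 234, …
ICs: h(0) = 0, h′(0) = 12.

f: a_k = 3, 3, 6, 9, 15, 24, …
g: a_k = 0, -3, 0, 1, 0, -3/5, …
Weyl lclm of L_f,L_g ⇒ L₀ (ord ≤ 3).
Differentiate: ansatz ord ≤ ord L₀ ⇒ L.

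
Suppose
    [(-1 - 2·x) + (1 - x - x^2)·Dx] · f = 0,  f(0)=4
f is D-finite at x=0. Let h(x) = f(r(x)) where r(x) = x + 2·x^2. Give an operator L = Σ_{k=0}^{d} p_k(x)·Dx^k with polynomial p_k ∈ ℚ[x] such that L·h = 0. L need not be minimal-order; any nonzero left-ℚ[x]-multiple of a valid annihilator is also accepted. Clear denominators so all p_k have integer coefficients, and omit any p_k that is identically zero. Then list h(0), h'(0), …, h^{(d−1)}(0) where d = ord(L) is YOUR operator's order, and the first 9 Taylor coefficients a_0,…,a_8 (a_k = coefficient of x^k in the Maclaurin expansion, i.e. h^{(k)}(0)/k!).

L = (1 + 6·x + 12·x^2 + 16·x^3) + (-1 + x + 3·x^2 + 4·x^3 + 4·x^4)·Dx  (order 1).
h: a_k = 4, 4, 16, 44, 124, 336, 948, 2628, 7312, …
ICs: h(0) = 4.

f: a_k = 4, 4, 8, 12, 20, 32, 52, 84, 136, …
Substitute x→r, Dx→(1/r')Dx; clear ⇒ L₀.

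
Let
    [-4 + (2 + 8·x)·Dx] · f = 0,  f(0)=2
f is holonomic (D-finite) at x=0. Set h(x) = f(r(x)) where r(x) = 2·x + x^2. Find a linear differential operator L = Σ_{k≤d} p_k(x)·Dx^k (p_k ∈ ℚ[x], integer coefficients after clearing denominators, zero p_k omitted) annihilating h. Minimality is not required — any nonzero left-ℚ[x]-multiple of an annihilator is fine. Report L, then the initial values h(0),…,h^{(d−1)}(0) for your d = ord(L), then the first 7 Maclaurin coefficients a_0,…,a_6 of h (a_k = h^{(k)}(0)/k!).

L = (-4 - 4·x) + (1 + 8·x + 4·x^2)·Dx  (order 1).
h: a_k = 2, 8, -12, 48, -228, 1200, -6744, …
ICs: h(0) = 2.

f: a_k = 2, 4, -4, 8, -20, 56, -168, …
L₀ from L_f via x↦r, Dx↦r'^{-1}Dx.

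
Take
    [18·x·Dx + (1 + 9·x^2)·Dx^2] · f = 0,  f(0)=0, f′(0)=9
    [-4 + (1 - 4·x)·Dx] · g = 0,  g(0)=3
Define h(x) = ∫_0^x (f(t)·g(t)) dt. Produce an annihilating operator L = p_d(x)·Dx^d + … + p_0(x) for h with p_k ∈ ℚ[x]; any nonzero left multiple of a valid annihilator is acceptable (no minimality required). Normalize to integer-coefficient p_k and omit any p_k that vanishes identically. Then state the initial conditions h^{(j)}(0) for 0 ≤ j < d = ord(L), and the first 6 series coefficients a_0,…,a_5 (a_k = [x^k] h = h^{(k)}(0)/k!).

L = 72·x·Dx + (8 - 18·x + 144·x^2)·Dx^2 + (-1 + 4·x - 9·x^2 + 36·x^3)·Dx^3  (order 3).
h: a_k = 0, 0, 27/2, 36, 351/4, 1404/5, …
ICs: h(0) = 0, h′(0) = 0, h′′(0) = 27.

f: a_k = 0, 9, 0, -27, 0, 729/5, …
g: a_k = 3, 12, 48, 192, 768, 3072, …
Product ⇒ symmetric product L₀, ord ≤ 2.
Integrate: L := L₀·Dx.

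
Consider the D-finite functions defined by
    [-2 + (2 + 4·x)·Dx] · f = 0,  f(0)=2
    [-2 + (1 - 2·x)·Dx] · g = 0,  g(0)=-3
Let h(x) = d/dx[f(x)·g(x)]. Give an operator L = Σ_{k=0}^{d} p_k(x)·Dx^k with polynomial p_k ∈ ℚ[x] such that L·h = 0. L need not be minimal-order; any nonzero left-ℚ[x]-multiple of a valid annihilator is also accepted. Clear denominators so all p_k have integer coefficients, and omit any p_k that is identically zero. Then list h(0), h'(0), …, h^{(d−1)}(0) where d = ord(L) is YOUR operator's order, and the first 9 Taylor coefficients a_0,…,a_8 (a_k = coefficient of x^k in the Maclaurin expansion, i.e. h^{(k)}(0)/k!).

L = (11 + 36·x + 12·x^2) + (-3 - 2·x + 12·x^2 + 8·x^3)·Dx  (order 1).
h: a_k = -18, -66, -207, -537, -5475/4, -12951/4, -61131/8, -138441/8, -2511243/64, …
ICs: h(0) = -18.

f: a_k = 2, 2, -1, 1, -5/4, 7/4, -21/8, 33/8, -429/64, …
g: a_k = -3, -6, -12, -24, -48, -96, -192, -384, -768, …
L₀ := L_f ⊗_s L_g (sym. prod.), ord ≤ 1.
Derive L from L₀ (diff closure).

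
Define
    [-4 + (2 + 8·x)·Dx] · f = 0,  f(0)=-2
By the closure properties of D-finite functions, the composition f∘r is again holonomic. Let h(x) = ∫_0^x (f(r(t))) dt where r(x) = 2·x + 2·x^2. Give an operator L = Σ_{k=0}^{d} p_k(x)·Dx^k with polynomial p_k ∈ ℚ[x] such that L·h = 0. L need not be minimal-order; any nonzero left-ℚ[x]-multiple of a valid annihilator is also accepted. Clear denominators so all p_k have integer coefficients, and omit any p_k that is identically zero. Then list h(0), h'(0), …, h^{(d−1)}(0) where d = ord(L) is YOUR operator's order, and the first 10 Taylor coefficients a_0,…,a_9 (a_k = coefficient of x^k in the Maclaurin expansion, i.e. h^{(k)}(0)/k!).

L = (-4 - 8·x)·Dx + (1 + 8·x + 8·x^2)·Dx^2  (order 2).
h: a_k = 0, -2, -4, 8/3, -8, 144/5, -352/3, 3648/7, -2464, 109888/9, …
ICs: h(0) = 0, h′(0) = -2.

f: a_k = -2, -4, 4, -8, 20, -56, 168, -528, 1716, -5720, …
Substitute x→r, Dx→(1/r')Dx; clear ⇒ L₀.
h=∫₀ˣh₀: take L = L₀·Dx.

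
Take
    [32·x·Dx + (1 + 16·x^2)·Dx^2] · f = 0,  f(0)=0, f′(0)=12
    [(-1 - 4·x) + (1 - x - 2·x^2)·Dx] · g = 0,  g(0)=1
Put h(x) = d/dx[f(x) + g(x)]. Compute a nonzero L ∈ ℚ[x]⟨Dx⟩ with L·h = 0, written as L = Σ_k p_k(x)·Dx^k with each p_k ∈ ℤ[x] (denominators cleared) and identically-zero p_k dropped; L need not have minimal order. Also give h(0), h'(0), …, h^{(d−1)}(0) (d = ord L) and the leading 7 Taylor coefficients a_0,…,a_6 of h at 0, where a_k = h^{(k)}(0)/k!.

L = (96 - 384·x - 6912·x^2 - 15360·x^3 - 40704·x^4 - 12288·x^6) + (-31 - 104·x + 392·x^2 - 736·x^3 - 14912·x^4 - 27904·x^5 - 3072·x^6 - 12288·x^7)·Dx + (3 + 19·x + 128·x^2 + 152·x^3 + 1128·x^4 - 2496·x^5 - 2560·x^6 - 1024·x^7 - 2048·x^8)·Dx^2  (order 2).
h: a_k = 13, 6, -177, 44, 3177, 258, -48557, …
ICs: h(0) = 13, h′(0) = 6.

f: a_k = 0, 12, 0, -64, 0, 3072/5, 0, …
g: a_k = 1, 1, 3, 5, 11, 21, 43, …
h₀=f+g: left-lcm gives L₀, ord ≤ 3.
Differentiate: ansatz ord ≤ ord L₀ ⇒ L.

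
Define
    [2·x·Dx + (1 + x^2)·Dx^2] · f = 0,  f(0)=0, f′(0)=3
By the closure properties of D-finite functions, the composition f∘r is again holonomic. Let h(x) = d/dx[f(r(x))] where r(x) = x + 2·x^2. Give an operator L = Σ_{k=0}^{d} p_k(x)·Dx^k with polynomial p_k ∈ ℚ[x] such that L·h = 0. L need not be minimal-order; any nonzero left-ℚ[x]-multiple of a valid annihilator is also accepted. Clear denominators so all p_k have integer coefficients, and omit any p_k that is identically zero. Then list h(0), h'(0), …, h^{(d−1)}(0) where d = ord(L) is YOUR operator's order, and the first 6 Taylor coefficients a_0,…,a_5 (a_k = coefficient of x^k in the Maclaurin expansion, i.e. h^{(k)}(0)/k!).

f: a_k = 0, 3, 0, -1, 0, 3/5, …
Substitute x→r, Dx→(1/r')Dx; clear ⇒ L₀.
h₀' ⇒ L via d/dx closure of L₀.
L = (-4 + 2·x + 16·x^2 + 48·x^3 + 48·x^4) + (1 + 4·x + x^2 + 8·x^3 + 20·x^4 + 16·x^5)·Dx  (order 1).
h: a_k = 3, 12, -3, -24, -57, -12, …
ICs: h(0) = 3.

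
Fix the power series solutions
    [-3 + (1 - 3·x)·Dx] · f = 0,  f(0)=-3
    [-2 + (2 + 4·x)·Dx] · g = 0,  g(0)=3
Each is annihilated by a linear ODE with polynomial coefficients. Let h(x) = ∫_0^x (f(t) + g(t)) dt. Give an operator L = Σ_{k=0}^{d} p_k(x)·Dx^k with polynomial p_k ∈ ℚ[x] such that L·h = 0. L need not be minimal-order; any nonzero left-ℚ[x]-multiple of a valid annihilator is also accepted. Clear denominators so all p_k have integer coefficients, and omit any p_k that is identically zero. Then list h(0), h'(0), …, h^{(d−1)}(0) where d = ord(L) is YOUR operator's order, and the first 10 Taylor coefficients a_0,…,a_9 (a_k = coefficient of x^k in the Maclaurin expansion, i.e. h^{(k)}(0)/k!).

f: a_k = -3, -9, -27, -81, -243, -729, -2187, -6561, -19683, -59049, …
g: a_k = 3, 3, -3/2, 3/2, -15/8, 21/8, -63/16, 99/16, -1287/128, 2145/128, …
Weyl lclm of L_f,L_g ⇒ L₀ (ord ≤ 2).
h=∫₀ˣh₀: take L = L₀·Dx.
L = (-42 - 54·x)·Dx + (38 + 132·x + 162·x^2)·Dx^2 + (-4 - 14·x + 42·x^2 + 108·x^3)·Dx^3  (order 3).
h: a_k = 0, 0, -3, -19/2, -159/8, -1959/40, -1937/16, -35055/112, -104877/128, -280079/128, …
ICs: h(0) = 0, h′(0) = 0, h′′(0) = -6.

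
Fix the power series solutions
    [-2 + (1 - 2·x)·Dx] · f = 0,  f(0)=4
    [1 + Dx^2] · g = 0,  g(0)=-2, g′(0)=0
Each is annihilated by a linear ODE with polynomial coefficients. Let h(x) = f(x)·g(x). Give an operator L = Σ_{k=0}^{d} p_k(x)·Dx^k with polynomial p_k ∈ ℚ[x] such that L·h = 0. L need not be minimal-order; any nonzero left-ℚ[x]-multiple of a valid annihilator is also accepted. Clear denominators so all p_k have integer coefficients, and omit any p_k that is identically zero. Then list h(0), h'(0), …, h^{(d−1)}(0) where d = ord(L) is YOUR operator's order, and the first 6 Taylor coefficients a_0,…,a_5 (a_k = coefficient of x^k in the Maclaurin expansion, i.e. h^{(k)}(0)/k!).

f: a_k = 4, 8, 16, 32, 64, 128, …
g: a_k = -2, 0, 1, 0, -1/12, 0, …
Product ⇒ symmetric product L₀, ord ≤ 2.
L = (-1 + 2·x) + 4·Dx + (-1 + 2·x)·Dx^2  (order 2).
h: a_k = -8, -16, -28, -56, -337/3, -674/3, …
ICs: h(0) = -8, h′(0) = -16.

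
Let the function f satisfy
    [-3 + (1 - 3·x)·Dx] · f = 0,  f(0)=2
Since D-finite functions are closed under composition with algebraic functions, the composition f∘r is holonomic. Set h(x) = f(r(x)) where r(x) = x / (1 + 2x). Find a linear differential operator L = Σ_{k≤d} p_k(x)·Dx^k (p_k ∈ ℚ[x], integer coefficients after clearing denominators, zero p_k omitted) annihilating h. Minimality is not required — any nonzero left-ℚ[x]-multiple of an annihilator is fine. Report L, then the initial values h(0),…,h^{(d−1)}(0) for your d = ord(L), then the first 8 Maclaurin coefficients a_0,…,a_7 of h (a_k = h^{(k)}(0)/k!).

f: a_k = 2, 6, 18, 54, 162, 486, 1458, 4374, …
L₀ from L_f via x↦r, Dx↦r'^{-1}Dx.
L = 3 + (-1 - x + 2·x^2)·Dx  (order 1).
h: a_k = 2, 6, 6, 6, 6, 6, 6, 6, …
ICs: h(0) = 2.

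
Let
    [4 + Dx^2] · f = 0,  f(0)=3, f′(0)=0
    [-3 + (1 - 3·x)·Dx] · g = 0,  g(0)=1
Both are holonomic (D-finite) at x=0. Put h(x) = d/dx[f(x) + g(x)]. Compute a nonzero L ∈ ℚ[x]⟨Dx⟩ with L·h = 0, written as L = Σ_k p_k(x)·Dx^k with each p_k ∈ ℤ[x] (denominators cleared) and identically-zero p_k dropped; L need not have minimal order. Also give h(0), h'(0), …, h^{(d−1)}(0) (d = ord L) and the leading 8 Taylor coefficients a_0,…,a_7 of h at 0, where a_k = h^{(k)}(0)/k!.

L = (1344 - 288·x + 432·x^2) + (-116 + 396·x - 216·x^2 + 216·x^3)·Dx + (336 - 72·x + 108·x^2)·Dx^2 + (-29 + 99·x - 54·x^2 + 54·x^3)·Dx^3  (order 3).
h: a_k = 3, 6, 81, 332, 1215, 21862/5, 15309, 5511256/105, …
ICs: h(0) = 3, h′(0) = 6, h′′(0) = 162.

f: a_k = 3, 0, -6, 0, 2, 0, -4/15, 0, …
g: a_k = 1, 3, 9, 27, 81, 243, 729, 2187, …
L₀ := lclm(L_f,L_g); ord L₀ ≤ 2+1.
h=h₀': d/dx-closure on L₀ ⇒ L.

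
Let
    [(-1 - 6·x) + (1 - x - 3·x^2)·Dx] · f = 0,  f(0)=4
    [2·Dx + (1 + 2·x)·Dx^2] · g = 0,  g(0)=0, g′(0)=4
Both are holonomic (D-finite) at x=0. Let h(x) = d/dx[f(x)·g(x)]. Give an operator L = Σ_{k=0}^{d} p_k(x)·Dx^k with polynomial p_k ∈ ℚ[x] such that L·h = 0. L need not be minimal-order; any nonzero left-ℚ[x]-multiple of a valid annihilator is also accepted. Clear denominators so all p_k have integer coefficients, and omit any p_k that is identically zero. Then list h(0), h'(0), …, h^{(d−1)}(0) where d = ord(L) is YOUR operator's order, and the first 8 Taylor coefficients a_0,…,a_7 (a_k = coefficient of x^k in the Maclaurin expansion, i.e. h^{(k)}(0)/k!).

L = (26 + 108·x + 162·x^2) + (2 + 28·x + 117·x^2 + 126·x^3)·Dx + (-1 - 4·x + 2·x^2 + 21·x^3 + 18·x^4)·Dx^2  (order 2).
h: a_k = 16, 0, 208, 448/3, 4448/3, 9696/5, 47568/5, 580352/35, …
ICs: h(0) = 16, h′(0) = 0.

f: a_k = 4, 4, 16, 28, 76, 160, 388, 868, …
g: a_k = 0, 4, -4, 16/3, -8, 64/5, -64/3, 256/7, …
L₀ := L_f ⊗_s L_g (sym. prod.), ord ≤ 2.
Differentiate: ansatz ord ≤ ord L₀ ⇒ L.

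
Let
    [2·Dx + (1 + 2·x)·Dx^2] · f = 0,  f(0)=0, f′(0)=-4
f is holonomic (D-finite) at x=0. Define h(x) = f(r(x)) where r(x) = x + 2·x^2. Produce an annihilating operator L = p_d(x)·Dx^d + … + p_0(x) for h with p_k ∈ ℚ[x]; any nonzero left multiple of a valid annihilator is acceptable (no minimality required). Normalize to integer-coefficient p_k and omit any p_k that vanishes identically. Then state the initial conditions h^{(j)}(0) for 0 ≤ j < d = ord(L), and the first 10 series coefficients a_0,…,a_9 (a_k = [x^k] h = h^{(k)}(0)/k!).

L = (-2 + 8·x + 16·x^2)·Dx + (1 + 6·x + 12·x^2 + 16·x^3)·Dx^2  (order 2).
h: a_k = 0, -4, -4, 32/3, -8, -64/5, 128/3, -256/7, -64, 2048/9, …
ICs: h(0) = 0, h′(0) = -4.

f: a_k = 0, -4, 4, -16/3, 8, -64/5, 64/3, -256/7, 64, -1024/9, …
L₀ from L_f via x↦r, Dx↦r'^{-1}Dx.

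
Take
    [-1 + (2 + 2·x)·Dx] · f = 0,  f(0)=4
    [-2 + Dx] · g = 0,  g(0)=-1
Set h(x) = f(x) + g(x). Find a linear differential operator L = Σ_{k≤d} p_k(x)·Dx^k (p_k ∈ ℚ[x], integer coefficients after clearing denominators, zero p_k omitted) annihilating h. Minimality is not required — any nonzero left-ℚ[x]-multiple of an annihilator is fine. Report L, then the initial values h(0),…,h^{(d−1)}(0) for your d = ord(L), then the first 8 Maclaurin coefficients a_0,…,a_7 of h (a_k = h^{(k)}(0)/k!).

f: a_k = 4, 2, -1/2, 1/4, -5/32, 7/64, -21/256, 33/512, …
g: a_k = -1, -2, -2, -4/3, -2/3, -4/15, -4/45, -8/315, …
h₀=f+g: left-lcm gives L₀, ord ≤ 2.
L = (10 + 8·x) + (-17 - 32·x - 16·x^2)·Dx + (6 + 14·x + 8·x^2)·Dx^2  (order 2).
h: a_k = 3, 0, -5/2, -13/12, -79/96, -151/960, -1969/11520, 6299/161280, …
ICs: h(0) = 3, h′(0) = 0.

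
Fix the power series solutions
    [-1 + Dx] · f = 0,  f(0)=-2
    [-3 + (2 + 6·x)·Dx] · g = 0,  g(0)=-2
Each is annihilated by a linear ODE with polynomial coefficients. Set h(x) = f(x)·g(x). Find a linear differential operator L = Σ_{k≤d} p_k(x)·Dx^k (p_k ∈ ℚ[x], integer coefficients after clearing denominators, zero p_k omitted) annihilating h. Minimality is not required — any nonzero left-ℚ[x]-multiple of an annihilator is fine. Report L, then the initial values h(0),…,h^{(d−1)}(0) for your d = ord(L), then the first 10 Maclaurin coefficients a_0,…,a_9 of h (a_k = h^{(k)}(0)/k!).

L = (-5 - 6·x) + (2 + 6·x)·Dx  (order 1).
h: a_k = 4, 10, 7/2, 71/12, -671/96, 16157/960, -88837/2304, 14933039/161280, -589833983/2580480, 3828061859/6635520, …
ICs: h(0) = 4.

f: a_k = -2, -2, -1, -1/3, -1/12, -1/60, -1/360, -1/2520, -1/20160, -1/181440, …
g: a_k = -2, -3, 9/4, -27/8, 405/64, -1701/128, 15309/512, -72171/1024, 2814669/16384, -14073345/32768, …
Product ⇒ symmetric product L₀, ord ≤ 1.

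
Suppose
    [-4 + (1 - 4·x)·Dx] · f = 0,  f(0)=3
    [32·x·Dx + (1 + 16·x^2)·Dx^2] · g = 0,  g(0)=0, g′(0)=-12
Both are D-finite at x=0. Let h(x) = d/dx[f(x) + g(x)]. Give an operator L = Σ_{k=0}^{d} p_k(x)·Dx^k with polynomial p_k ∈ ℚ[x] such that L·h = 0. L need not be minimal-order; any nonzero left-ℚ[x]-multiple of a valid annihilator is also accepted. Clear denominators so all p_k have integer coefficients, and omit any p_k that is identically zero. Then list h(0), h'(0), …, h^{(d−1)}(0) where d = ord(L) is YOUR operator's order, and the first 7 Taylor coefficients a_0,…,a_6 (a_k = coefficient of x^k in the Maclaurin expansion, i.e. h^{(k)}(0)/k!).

f: a_k = 3, 12, 48, 192, 768, 3072, 12288, …
g: a_k = 0, -12, 0, 64, 0, -3072/5, 0, …
h₀=f+g: left-lcm gives L₀, ord ≤ 3.
Derive L from L₀ (diff closure).
L = (-32 + 512·x + 1536·x^2) + (16 - 32·x + 256·x^2 + 1536·x^3)·Dx + (-1 + 256·x^4)·Dx^2  (order 2).
h: a_k = 0, 96, 768, 3072, 12288, 73728, 393216, …
ICs: h(0) = 0, h′(0) = 96.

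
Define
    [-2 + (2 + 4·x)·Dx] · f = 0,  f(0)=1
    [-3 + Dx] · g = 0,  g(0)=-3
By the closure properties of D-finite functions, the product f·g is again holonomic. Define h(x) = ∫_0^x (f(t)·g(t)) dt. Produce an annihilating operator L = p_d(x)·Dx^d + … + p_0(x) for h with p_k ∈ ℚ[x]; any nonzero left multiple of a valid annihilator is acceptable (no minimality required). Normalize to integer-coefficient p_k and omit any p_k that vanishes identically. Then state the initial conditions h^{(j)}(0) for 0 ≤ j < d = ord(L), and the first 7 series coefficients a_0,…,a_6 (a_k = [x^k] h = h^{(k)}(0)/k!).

f: a_k = 1, 1, -1/2, 1/2, -5/8, 7/8, -21/16, …
g: a_k = -3, -9, -27/2, -27/2, -81/8, -243/40, -243/80, …
h₀=f·g: eliminate ⇒ L₀, order ≤ 1·1.
∫: right-multiply L₀ by Dx.
L = (-4 - 6·x)·Dx + (1 + 2·x)·Dx^2  (order 2).
h: a_k = 0, -3, -6, -7, -6, -39/10, -11/5, …
ICs: h(0) = 0, h′(0) = -3.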